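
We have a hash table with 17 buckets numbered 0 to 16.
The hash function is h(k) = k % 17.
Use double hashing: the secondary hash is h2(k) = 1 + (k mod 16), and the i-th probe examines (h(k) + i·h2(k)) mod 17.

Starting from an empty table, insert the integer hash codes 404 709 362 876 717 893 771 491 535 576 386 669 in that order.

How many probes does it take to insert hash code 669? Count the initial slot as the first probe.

404: h=13 -> slot 13
709: h=12 -> slot 12
362: h=5 -> slot 5
876: h=9 -> slot 9
717: h=3 -> slot 3
893: h=9, h2=14, probe 9,6 -> slot 6
771: h=6, h2=4, probe 6,10 -> slot 10
491: h=15 -> slot 15
535: h=8 -> slot 8
576: h=15, h2=1, probe 15,16 -> slot 16
386: h=12, h2=3, probe 12,15,1 -> slot 1
669: h=6, h2=14, probe 6,3,0 -> slot 0
Table: [669, 386, ., 717, ., 362, 893, ., 535, 876, 771, ., 709, 404, ., 491, 576]

3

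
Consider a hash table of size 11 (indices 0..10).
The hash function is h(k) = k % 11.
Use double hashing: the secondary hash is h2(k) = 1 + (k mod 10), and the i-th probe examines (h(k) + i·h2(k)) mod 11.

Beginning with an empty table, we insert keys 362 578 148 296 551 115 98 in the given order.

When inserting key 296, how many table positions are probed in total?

362: h=10 → slot 10
578: h=6 → slot 6
148: h=5 → slot 5
296: h=10, h2=7, probe 10,6,2 → slot 2
551: h=1 → slot 1
115: h=5, h2=6, probe 5,0 → slot 0
98: h=10, h2=9, probe 10,8 → slot 8
Table: [115, 551, 296, —, —, 148, 578, —, 98, —, 362]

3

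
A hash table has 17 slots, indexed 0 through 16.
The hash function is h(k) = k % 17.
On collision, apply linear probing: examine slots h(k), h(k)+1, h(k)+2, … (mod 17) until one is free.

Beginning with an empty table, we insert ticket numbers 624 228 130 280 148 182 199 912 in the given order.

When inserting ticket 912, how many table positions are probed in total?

6

Insert 624: h=12, slot 12 empty => index 12.
Insert 228: h=7, slot 7 empty => index 7.
Insert 130: h=11, slot 11 empty => index 11.
Insert 280: h=8, slot 8 empty => index 8.
Insert 148: h=12, slot 12 occupied => index 13.
Insert 182: h=12, slots 12,13 occupied => index 14.
Insert 199: h=12, slots 12,13,14 occupied => index 15.
Insert 912: h=11, slots 11,12,13,14,15 occupied => index 16.
Table: [—, —, —, —, —, —, —, 228, 280, —, —, 130, 624, 148, 182, 199, 912]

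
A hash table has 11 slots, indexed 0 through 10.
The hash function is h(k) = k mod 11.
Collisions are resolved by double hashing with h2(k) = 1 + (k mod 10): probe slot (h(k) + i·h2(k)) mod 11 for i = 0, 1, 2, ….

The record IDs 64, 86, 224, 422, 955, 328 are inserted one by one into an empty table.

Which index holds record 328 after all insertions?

64: h=9 -> slot 9
86: h=9, h2=7, probe 9,5 -> slot 5
224: h=4 -> slot 4
422: h=4, h2=3, probe 4,7 -> slot 7
955: h=9, h2=6, probe 9,4,10 -> slot 10
328: h=9, h2=9, probe 9,7,5,3 -> slot 3
Table: [∅, ∅, ∅, 328, 224, 86, ∅, 422, ∅, 64, 955]

3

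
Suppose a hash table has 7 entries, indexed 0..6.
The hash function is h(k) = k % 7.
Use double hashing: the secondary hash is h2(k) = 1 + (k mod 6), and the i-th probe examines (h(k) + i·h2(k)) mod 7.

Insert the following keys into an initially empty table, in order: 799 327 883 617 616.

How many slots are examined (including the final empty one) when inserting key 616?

Insert 799: h=1, slot 1 empty -> index 1.
Insert 327: h=5, slot 5 empty -> index 5.
Insert 883: h=1, h2=2, slot 1 occupied -> index 3.
Insert 617: h=1, h2=6, slot 1 occupied -> index 0.
Insert 616: h=0, h2=5, slots 0,5,3,1 occupied -> index 6.
Table: [617, 799, -, 883, -, 327, 616]

5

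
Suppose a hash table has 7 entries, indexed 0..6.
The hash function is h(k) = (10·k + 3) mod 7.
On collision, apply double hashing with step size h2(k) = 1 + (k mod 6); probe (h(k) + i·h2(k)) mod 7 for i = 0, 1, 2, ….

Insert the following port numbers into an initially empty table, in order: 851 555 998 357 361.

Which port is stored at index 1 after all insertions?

851

Insert 851: h=1, slot 1 empty -> index 1.
Insert 555: h=2, slot 2 empty -> index 2.
Insert 998: h=1, h2=3, slot 1 occupied -> index 4.
Insert 357: h=3, slot 3 empty -> index 3.
Insert 361: h=1, h2=2, slots 1,3 occupied -> index 5.
Table: [—, 851, 555, 357, 998, 361, —]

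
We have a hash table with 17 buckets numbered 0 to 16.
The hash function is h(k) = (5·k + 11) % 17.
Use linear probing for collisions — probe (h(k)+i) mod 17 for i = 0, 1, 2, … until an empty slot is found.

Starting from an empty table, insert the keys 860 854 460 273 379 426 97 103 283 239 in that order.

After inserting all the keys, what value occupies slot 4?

860 hashes to 10; slot 10 is free -> place at 10.
854 hashes to 14; slot 14 is free -> place at 14.
460 hashes to 16; slot 16 is free -> place at 16.
273 hashes to 16; 16 taken -> place at 0.
379 hashes to 2; slot 2 is free -> place at 2.
426 hashes to 16; 16,0 taken -> place at 1.
97 hashes to 3; slot 3 is free -> place at 3.
103 hashes to 16; 16,0,1,2,3 taken -> place at 4.
283 hashes to 15; slot 15 is free -> place at 15.
239 hashes to 16; 16,0,1,2,3,4 taken -> place at 5.
Table: [273, 426, 379, 97, 103, 239, _, _, _, _, 860, _, _, _, 854, 283, 460]

103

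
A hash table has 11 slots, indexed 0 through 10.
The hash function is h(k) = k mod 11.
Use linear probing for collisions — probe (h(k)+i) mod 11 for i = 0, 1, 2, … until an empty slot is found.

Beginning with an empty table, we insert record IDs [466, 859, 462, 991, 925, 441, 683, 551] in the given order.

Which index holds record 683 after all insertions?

6

Insert 466: h=4, slot 4 empty → index 4.
Insert 859: h=1, slot 1 empty → index 1.
Insert 462: h=0, slot 0 empty → index 0.
Insert 991: h=1, slot 1 occupied → index 2.
Insert 925: h=1, slots 1,2 occupied → index 3.
Insert 441: h=1, slots 1,2,3,4 occupied → index 5.
Insert 683: h=1, slots 1,2,3,4,5 occupied → index 6.
Insert 551: h=1, slots 1,2,3,4,5,6 occupied → index 7.
Table: [462, 859, 991, 925, 466, 441, 683, 551, ., ., .]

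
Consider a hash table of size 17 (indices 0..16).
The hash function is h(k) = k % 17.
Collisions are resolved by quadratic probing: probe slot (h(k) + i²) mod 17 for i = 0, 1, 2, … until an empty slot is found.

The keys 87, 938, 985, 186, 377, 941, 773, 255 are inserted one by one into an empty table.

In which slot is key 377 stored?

4

Insert 87: h=2, slot 2 empty → index 2.
Insert 938: h=3, slot 3 empty → index 3.
Insert 985: h=16, slot 16 empty → index 16.
Insert 186: h=16, slot 16 occupied → index 0.
Insert 377: h=3, slot 3 occupied → index 4.
Insert 941: h=6, slot 6 empty → index 6.
Insert 773: h=8, slot 8 empty → index 8.
Insert 255: h=0, slot 0 occupied → index 1.
Table: [186, 255, 87, 938, 377, ∅, 941, ∅, 773, ∅, ∅, ∅, ∅, ∅, ∅, ∅, 985]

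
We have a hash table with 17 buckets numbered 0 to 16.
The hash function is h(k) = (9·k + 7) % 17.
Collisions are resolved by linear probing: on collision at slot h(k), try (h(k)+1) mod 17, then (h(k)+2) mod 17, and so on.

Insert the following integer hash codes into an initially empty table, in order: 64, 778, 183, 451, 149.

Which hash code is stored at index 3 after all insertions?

451

64: h=5 → slot 5
778: h=5, probe 5,6 → slot 6
183: h=5, probe 5,6,7 → slot 7
451: h=3 → slot 3
149: h=5, probe 5,6,7,8 → slot 8
Table: [∅, ∅, ∅, 451, ∅, 64, 778, 183, 149, ∅, ∅, ∅, ∅, ∅, ∅, ∅, ∅]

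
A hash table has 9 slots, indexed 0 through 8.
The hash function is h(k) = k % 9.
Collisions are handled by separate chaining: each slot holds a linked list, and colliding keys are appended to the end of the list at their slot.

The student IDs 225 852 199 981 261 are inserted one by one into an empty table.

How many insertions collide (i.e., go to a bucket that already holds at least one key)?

225 -> bucket 0
852 -> bucket 6
199 -> bucket 1
981 -> bucket 0 (collision)
261 -> bucket 0 (collision)
Final buckets:
0: 225 -> 981 -> 261
1: 199
2: —
3: —
4: —
5: —
6: 852
7: —
8: —

2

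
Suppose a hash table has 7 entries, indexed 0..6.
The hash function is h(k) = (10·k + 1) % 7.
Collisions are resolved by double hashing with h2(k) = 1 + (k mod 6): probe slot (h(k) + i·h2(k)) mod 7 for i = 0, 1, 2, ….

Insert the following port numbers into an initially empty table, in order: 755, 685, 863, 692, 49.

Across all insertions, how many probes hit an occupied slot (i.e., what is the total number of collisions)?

Insert 755: h=5, slot 5 empty -> index 5.
Insert 685: h=5, h2=2, slot 5 occupied -> index 0.
Insert 863: h=0, h2=6, slot 0 occupied -> index 6.
Insert 692: h=5, h2=3, slot 5 occupied -> index 1.
Insert 49: h=1, h2=2, slot 1 occupied -> index 3.
Table: [685, 692, —, 49, —, 755, 863]

4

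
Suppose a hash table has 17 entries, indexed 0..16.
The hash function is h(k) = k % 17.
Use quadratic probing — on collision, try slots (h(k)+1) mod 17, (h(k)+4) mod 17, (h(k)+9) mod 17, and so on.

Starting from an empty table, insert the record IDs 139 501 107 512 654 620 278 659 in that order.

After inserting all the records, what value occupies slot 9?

654

139: h=3 -> slot 3
501: h=8 -> slot 8
107: h=5 -> slot 5
512: h=2 -> slot 2
654: h=8, probe 8,9 -> slot 9
620: h=8, probe 8,9,12 -> slot 12
278: h=6 -> slot 6
659: h=13 -> slot 13
Table: [∅, ∅, 512, 139, ∅, 107, 278, ∅, 501, 654, ∅, ∅, 620, 659, ∅, ∅, ∅]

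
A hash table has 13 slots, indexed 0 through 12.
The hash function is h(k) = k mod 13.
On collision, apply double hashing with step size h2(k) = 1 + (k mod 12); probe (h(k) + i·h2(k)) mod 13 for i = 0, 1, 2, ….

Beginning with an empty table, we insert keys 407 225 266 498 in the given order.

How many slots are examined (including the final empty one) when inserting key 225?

2

Insert 407: h=4, slot 4 empty => index 4.
Insert 225: h=4, h2=10, slot 4 occupied => index 1.
Insert 266: h=6, slot 6 empty => index 6.
Insert 498: h=4, h2=7, slot 4 occupied => index 11.
Table: [-, 225, -, -, 407, -, 266, -, -, -, -, 498, -]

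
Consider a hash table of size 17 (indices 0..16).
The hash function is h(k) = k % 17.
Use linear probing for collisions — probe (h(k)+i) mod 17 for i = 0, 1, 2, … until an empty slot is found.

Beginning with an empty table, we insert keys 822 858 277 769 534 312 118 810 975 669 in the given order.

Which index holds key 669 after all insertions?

12

Insert 822: h=6, slot 6 empty => index 6.
Insert 858: h=8, slot 8 empty => index 8.
Insert 277: h=5, slot 5 empty => index 5.
Insert 769: h=4, slot 4 empty => index 4.
Insert 534: h=7, slot 7 empty => index 7.
Insert 312: h=6, slots 6,7,8 occupied => index 9.
Insert 118: h=16, slot 16 empty => index 16.
Insert 810: h=11, slot 11 empty => index 11.
Insert 975: h=6, slots 6,7,8,9 occupied => index 10.
Insert 669: h=6, slots 6,7,8,9,10,11 occupied => index 12.
Table: [., ., ., ., 769, 277, 822, 534, 858, 312, 975, 810, 669, ., ., ., 118]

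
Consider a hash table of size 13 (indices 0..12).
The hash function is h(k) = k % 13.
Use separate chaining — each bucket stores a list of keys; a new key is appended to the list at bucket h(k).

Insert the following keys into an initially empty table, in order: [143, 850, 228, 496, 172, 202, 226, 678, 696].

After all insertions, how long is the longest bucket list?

Insert 143: h=0, bucket 0 empty -> new chain.
Insert 850: h=5, bucket 5 empty -> new chain.
Insert 228: h=7, bucket 7 empty -> new chain.
Insert 496: h=2, bucket 2 empty -> new chain.
Insert 172: h=3, bucket 3 empty -> new chain.
Insert 202: h=7, bucket 7 nonempty -> append to chain.
Insert 226: h=5, bucket 5 nonempty -> append to chain.
Insert 678: h=2, bucket 2 nonempty -> append to chain.
Insert 696: h=7, bucket 7 nonempty -> append to chain.
Final buckets:
0: 143
1: -
2: 496 -> 678
3: 172
4: -
5: 850 -> 226
6: -
7: 228 -> 202 -> 696
8: -
9: -
10: -
11: -
12: -

3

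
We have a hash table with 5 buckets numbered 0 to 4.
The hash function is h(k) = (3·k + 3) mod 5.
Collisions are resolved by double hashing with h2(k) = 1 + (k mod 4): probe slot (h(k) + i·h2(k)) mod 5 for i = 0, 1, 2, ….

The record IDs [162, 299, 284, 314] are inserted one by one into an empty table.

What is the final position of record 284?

162 hashes to 4; slot 4 is free -> place at 4.
299 hashes to 0; slot 0 is free -> place at 0.
284 hashes to 0, h2=1; 0 taken -> place at 1.
314 hashes to 0, h2=3; 0 taken -> place at 3.
Table: [299, 284, ., 314, 162]

1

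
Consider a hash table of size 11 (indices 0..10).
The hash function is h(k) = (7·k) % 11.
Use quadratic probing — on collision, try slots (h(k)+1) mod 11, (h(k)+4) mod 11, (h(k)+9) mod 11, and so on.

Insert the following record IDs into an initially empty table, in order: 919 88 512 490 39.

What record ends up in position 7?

39

919: h=9 → slot 9
88: h=0 → slot 0
512: h=9, probe 9,10 → slot 10
490: h=9, probe 9,10,2 → slot 2
39: h=9, probe 9,10,2,7 → slot 7
Table: [88, -, 490, -, -, -, -, 39, -, 919, 512]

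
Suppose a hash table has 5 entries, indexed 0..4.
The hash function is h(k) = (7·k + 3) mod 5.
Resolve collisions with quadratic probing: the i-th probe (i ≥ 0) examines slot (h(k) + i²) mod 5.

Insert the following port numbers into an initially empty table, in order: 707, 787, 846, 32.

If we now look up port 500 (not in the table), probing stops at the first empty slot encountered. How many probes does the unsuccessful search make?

2

Insert 707: h=2, slot 2 empty => index 2.
Insert 787: h=2, slot 2 occupied => index 3.
Insert 846: h=0, slot 0 empty => index 0.
Insert 32: h=2, slots 2,3 occupied => index 1.
Table: [846, 32, 707, 787, _]
Lookup 500: h=3, probe 3,4 → slot 4 empty, not found.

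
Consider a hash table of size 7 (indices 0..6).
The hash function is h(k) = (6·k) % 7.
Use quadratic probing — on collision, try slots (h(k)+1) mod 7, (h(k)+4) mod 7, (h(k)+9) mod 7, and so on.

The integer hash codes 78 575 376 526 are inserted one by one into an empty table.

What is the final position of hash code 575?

78: h=6 -> slot 6
575: h=6, probe 6,0 -> slot 0
376: h=2 -> slot 2
526: h=6, probe 6,0,3 -> slot 3
Table: [575, ∅, 376, 526, ∅, ∅, 78]

0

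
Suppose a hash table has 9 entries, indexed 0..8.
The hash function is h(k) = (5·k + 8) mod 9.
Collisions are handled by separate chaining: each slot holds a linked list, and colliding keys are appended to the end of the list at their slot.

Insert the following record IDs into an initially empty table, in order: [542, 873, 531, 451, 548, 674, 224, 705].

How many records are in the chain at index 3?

3

542 -> bucket 0
873 -> bucket 8
531 -> bucket 8 (collision)
451 -> bucket 4
548 -> bucket 3
674 -> bucket 3 (collision)
224 -> bucket 3 (collision)
705 -> bucket 5
Final buckets:
0: 542
1: —
2: —
3: 548 -> 674 -> 224
4: 451
5: 705
6: —
7: —
8: 873 -> 531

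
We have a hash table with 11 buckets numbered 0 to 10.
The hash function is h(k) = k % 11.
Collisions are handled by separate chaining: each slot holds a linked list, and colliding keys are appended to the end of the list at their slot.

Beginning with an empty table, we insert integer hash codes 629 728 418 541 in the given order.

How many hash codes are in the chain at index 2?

629 → bucket 2
728 → bucket 2 (collision)
418 → bucket 0
541 → bucket 2 (collision)
Final buckets:
0: 418
1: .
2: 629 -> 728 -> 541
3: .
4: .
5: .
6: .
7: .
8: .
9: .
10: .

3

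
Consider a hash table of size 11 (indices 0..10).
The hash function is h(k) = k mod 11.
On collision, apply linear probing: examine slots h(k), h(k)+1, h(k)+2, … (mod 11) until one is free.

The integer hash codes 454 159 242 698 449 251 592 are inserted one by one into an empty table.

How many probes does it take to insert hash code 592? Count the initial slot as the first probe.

Insert 454: h=3, slot 3 empty -> index 3.
Insert 159: h=5, slot 5 empty -> index 5.
Insert 242: h=0, slot 0 empty -> index 0.
Insert 698: h=5, slot 5 occupied -> index 6.
Insert 449: h=9, slot 9 empty -> index 9.
Insert 251: h=9, slot 9 occupied -> index 10.
Insert 592: h=9, slots 9,10,0 occupied -> index 1.
Table: [242, 592, —, 454, —, 159, 698, —, —, 449, 251]

4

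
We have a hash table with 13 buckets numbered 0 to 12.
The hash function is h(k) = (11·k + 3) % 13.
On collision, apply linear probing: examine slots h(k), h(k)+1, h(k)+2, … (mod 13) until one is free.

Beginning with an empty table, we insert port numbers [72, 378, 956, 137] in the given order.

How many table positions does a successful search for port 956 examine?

2

72 hashes to 2; slot 2 is free → place at 2.
378 hashes to 1; slot 1 is free → place at 1.
956 hashes to 2; 2 taken → place at 3.
137 hashes to 2; 2,3 taken → place at 4.
Table: [-, 378, 72, 956, 137, -, -, -, -, -, -, -, -]
Lookup 956: h=2, probe 2,3 → found at 3.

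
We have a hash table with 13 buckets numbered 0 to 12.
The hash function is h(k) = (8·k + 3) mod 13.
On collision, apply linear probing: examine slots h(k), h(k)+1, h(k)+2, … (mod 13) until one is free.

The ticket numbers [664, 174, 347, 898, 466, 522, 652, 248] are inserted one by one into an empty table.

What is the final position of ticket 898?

664 hashes to 11; slot 11 is free => place at 11.
174 hashes to 4; slot 4 is free => place at 4.
347 hashes to 10; slot 10 is free => place at 10.
898 hashes to 11; 11 taken => place at 12.
466 hashes to 0; slot 0 is free => place at 0.
522 hashes to 6; slot 6 is free => place at 6.
652 hashes to 6; 6 taken => place at 7.
248 hashes to 11; 11,12,0 taken => place at 1.
Table: [466, 248, _, _, 174, _, 522, 652, _, _, 347, 664, 898]

12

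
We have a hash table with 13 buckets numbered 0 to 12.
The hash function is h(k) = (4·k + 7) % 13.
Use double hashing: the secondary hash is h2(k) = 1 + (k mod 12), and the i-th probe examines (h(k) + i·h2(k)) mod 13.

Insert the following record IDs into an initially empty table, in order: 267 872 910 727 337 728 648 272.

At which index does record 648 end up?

267: h=9 → slot 9
872: h=11 → slot 11
910: h=7 → slot 7
727: h=3 → slot 3
337: h=3, h2=2, probe 3,5 → slot 5
728: h=7, h2=9, probe 7,3,12 → slot 12
648: h=12, h2=1, probe 12,0 → slot 0
272: h=3, h2=9, probe 3,12,8 → slot 8
Table: [648, ∅, ∅, 727, ∅, 337, ∅, 910, 272, 267, ∅, 872, 728]

0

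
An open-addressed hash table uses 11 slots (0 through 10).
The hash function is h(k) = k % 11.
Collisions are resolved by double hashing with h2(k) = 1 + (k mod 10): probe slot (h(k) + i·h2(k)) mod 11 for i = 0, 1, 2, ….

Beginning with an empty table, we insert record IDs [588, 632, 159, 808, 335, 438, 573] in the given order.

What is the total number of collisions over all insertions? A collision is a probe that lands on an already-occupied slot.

4

Insert 588: h=5, slot 5 empty => index 5.
Insert 632: h=5, h2=3, slot 5 occupied => index 8.
Insert 159: h=5, h2=10, slot 5 occupied => index 4.
Insert 808: h=5, h2=9, slot 5 occupied => index 3.
Insert 335: h=5, h2=6, slot 5 occupied => index 0.
Insert 438: h=9, slot 9 empty => index 9.
Insert 573: h=1, slot 1 empty => index 1.
Table: [335, 573, —, 808, 159, 588, —, —, 632, 438, —]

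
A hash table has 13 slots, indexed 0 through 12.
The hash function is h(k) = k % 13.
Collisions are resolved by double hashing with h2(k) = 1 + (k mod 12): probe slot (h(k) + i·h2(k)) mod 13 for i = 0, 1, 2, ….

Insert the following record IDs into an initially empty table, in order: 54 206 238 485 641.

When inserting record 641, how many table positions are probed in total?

Insert 54: h=2, slot 2 empty => index 2.
Insert 206: h=11, slot 11 empty => index 11.
Insert 238: h=4, slot 4 empty => index 4.
Insert 485: h=4, h2=6, slot 4 occupied => index 10.
Insert 641: h=4, h2=6, slots 4,10 occupied => index 3.
Table: [-, -, 54, 641, 238, -, -, -, -, -, 485, 206, -]

3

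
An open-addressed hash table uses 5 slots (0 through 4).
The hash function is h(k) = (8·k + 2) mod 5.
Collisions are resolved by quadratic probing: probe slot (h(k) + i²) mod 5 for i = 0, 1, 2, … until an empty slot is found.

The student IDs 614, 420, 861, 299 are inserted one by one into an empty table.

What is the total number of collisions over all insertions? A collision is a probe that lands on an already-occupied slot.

2

614: h=4 -> slot 4
420: h=2 -> slot 2
861: h=0 -> slot 0
299: h=4, probe 4,0,3 -> slot 3
Table: [861, _, 420, 299, 614]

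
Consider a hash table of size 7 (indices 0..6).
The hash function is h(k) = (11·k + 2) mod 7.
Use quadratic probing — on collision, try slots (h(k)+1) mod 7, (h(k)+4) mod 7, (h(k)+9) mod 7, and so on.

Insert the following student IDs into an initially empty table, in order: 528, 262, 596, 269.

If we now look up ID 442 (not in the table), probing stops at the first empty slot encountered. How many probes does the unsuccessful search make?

3

528: h=0 -> slot 0
262: h=0, probe 0,1 -> slot 1
596: h=6 -> slot 6
269: h=0, probe 0,1,4 -> slot 4
Table: [528, 262, ∅, ∅, 269, ∅, 596]
Lookup 442: h=6, probe 6,0,3 → slot 3 empty, not found.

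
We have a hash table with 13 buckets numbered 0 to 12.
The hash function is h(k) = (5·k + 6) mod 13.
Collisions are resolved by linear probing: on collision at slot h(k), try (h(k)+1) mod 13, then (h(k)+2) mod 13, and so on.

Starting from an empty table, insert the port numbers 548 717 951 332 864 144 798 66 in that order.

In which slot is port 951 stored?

5

Insert 548: h=3, slot 3 empty => index 3.
Insert 717: h=3, slot 3 occupied => index 4.
Insert 951: h=3, slots 3,4 occupied => index 5.
Insert 332: h=2, slot 2 empty => index 2.
Insert 864: h=10, slot 10 empty => index 10.
Insert 144: h=11, slot 11 empty => index 11.
Insert 798: h=5, slot 5 occupied => index 6.
Insert 66: h=11, slot 11 occupied => index 12.
Table: [∅, ∅, 332, 548, 717, 951, 798, ∅, ∅, ∅, 864, 144, 66]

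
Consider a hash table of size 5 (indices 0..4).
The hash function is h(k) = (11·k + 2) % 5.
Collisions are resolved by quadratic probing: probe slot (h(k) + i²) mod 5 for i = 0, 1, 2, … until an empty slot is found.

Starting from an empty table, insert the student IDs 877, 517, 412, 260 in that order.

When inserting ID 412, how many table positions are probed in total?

877 hashes to 4; slot 4 is free => place at 4.
517 hashes to 4; 4 taken => place at 0.
412 hashes to 4; 4,0 taken => place at 3.
260 hashes to 2; slot 2 is free => place at 2.
Table: [517, _, 260, 412, 877]

3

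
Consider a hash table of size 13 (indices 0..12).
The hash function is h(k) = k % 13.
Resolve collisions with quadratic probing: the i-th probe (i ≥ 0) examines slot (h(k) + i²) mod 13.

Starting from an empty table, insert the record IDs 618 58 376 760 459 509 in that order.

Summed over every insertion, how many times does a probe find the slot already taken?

Insert 618: h=7, slot 7 empty => index 7.
Insert 58: h=6, slot 6 empty => index 6.
Insert 376: h=12, slot 12 empty => index 12.
Insert 760: h=6, slots 6,7 occupied => index 10.
Insert 459: h=4, slot 4 empty => index 4.
Insert 509: h=2, slot 2 empty => index 2.
Table: [_, _, 509, _, 459, _, 58, 618, _, _, 760, _, 376]

2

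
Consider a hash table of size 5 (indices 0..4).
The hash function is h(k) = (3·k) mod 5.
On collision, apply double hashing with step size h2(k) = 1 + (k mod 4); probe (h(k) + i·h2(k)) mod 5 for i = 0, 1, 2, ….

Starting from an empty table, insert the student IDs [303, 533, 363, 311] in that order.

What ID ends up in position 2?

303 hashes to 4; slot 4 is free -> place at 4.
533 hashes to 4, h2=2; 4 taken -> place at 1.
363 hashes to 4, h2=4; 4 taken -> place at 3.
311 hashes to 3, h2=4; 3 taken -> place at 2.
Table: [., 533, 311, 363, 303]

311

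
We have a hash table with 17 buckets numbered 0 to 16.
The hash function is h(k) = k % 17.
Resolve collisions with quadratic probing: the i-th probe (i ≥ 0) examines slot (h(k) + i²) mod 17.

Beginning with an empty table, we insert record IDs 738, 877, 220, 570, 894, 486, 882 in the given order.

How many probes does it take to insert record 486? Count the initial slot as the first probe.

Insert 738: h=7, slot 7 empty => index 7.
Insert 877: h=10, slot 10 empty => index 10.
Insert 220: h=16, slot 16 empty => index 16.
Insert 570: h=9, slot 9 empty => index 9.
Insert 894: h=10, slot 10 occupied => index 11.
Insert 486: h=10, slots 10,11 occupied => index 14.
Insert 882: h=15, slot 15 empty => index 15.
Table: [., ., ., ., ., ., ., 738, ., 570, 877, 894, ., ., 486, 882, 220]

3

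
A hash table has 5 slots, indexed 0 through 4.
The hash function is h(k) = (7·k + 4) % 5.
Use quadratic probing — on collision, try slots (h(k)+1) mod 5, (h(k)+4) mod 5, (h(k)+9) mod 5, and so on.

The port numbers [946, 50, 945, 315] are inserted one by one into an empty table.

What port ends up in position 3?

946 hashes to 1; slot 1 is free => place at 1.
50 hashes to 4; slot 4 is free => place at 4.
945 hashes to 4; 4 taken => place at 0.
315 hashes to 4; 4,0 taken => place at 3.
Table: [945, 946, —, 315, 50]

315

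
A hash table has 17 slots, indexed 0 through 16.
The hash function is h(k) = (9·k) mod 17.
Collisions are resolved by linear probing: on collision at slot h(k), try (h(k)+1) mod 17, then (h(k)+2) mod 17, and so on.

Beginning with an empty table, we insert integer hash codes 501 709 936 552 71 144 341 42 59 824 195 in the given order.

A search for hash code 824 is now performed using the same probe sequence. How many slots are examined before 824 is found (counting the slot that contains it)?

501 hashes to 4; slot 4 is free -> place at 4.
709 hashes to 6; slot 6 is free -> place at 6.
936 hashes to 9; slot 9 is free -> place at 9.
552 hashes to 4; 4 taken -> place at 5.
71 hashes to 10; slot 10 is free -> place at 10.
144 hashes to 4; 4,5,6 taken -> place at 7.
341 hashes to 9; 9,10 taken -> place at 11.
42 hashes to 4; 4,5,6,7 taken -> place at 8.
59 hashes to 4; 4,5,6,7,8,9,10,11 taken -> place at 12.
824 hashes to 4; 4,5,6,7,8,9,10,11,12 taken -> place at 13.
195 hashes to 4; 4,5,6,7,8,9,10,11,12,13 taken -> place at 14.
Table: [∅, ∅, ∅, ∅, 501, 552, 709, 144, 42, 936, 71, 341, 59, 824, 195, ∅, ∅]
Lookup 824: h=4, probe 4,5,6,7,8,9,10,11,12,13 → found at 13.

10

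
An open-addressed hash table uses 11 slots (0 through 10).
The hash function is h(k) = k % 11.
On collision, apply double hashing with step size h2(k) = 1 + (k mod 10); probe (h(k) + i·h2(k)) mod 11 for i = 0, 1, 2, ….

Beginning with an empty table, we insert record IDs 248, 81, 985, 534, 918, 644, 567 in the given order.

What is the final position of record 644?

10

248 hashes to 6; slot 6 is free => place at 6.
81 hashes to 4; slot 4 is free => place at 4.
985 hashes to 6, h2=6; 6 taken => place at 1.
534 hashes to 6, h2=5; 6 taken => place at 0.
918 hashes to 5; slot 5 is free => place at 5.
644 hashes to 6, h2=5; 6,0,5 taken => place at 10.
567 hashes to 6, h2=8; 6 taken => place at 3.
Table: [534, 985, -, 567, 81, 918, 248, -, -, -, 644]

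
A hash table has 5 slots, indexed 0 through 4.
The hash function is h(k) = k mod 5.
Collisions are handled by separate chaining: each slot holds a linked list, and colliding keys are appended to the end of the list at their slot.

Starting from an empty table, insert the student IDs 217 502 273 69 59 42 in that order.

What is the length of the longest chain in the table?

217 -> bucket 2
502 -> bucket 2 (collision)
273 -> bucket 3
69 -> bucket 4
59 -> bucket 4 (collision)
42 -> bucket 2 (collision)
Final buckets:
0: —
1: —
2: 217 -> 502 -> 42
3: 273
4: 69 -> 59

3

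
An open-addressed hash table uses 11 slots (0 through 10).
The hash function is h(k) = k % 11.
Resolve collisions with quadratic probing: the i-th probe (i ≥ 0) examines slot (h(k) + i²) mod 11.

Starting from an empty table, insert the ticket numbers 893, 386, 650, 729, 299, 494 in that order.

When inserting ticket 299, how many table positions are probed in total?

3

893: h=2 => slot 2
386: h=1 => slot 1
650: h=1, probe 1,2,5 => slot 5
729: h=3 => slot 3
299: h=2, probe 2,3,6 => slot 6
494: h=10 => slot 10
Table: [., 386, 893, 729, ., 650, 299, ., ., ., 494]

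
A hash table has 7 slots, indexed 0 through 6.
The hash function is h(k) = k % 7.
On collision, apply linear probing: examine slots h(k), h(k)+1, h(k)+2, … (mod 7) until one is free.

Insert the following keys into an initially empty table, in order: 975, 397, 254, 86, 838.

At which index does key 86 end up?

4

975: h=2 → slot 2
397: h=5 → slot 5
254: h=2, probe 2,3 → slot 3
86: h=2, probe 2,3,4 → slot 4
838: h=5, probe 5,6 → slot 6
Table: [_, _, 975, 254, 86, 397, 838]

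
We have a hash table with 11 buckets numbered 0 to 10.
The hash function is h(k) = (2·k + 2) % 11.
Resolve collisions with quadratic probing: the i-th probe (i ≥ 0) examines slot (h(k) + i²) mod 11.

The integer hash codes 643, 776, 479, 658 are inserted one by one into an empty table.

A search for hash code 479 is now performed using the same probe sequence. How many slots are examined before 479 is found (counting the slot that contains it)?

643 hashes to 1; slot 1 is free -> place at 1.
776 hashes to 3; slot 3 is free -> place at 3.
479 hashes to 3; 3 taken -> place at 4.
658 hashes to 9; slot 9 is free -> place at 9.
Table: [∅, 643, ∅, 776, 479, ∅, ∅, ∅, ∅, 658, ∅]
Lookup 479: h=3, probe 3,4 → found at 4.

2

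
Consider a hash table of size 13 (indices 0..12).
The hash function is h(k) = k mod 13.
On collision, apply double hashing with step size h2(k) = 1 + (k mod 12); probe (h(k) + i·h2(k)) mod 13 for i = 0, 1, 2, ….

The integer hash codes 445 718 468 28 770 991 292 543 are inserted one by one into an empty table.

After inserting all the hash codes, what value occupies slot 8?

Insert 445: h=3, slot 3 empty => index 3.
Insert 718: h=3, h2=11, slot 3 occupied => index 1.
Insert 468: h=0, slot 0 empty => index 0.
Insert 28: h=2, slot 2 empty => index 2.
Insert 770: h=3, h2=3, slot 3 occupied => index 6.
Insert 991: h=3, h2=8, slot 3 occupied => index 11.
Insert 292: h=6, h2=5, slots 6,11,3 occupied => index 8.
Insert 543: h=10, slot 10 empty => index 10.
Table: [468, 718, 28, 445, -, -, 770, -, 292, -, 543, 991, -]

292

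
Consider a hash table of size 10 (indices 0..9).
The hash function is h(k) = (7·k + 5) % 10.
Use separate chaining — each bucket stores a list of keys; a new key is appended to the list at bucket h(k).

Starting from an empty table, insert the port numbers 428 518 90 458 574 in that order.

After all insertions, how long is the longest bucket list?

3

428 -> bucket 1
518 -> bucket 1 (collision)
90 -> bucket 5
458 -> bucket 1 (collision)
574 -> bucket 3
Final buckets:
0: —
1: 428 -> 518 -> 458
2: —
3: 574
4: —
5: 90
6: —
7: —
8: —
9: —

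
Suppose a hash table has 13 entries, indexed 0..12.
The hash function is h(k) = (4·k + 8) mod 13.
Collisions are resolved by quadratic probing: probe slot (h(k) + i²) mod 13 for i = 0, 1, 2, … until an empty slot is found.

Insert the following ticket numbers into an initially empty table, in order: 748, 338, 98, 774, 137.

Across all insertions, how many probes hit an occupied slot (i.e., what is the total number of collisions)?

748: h=10 => slot 10
338: h=8 => slot 8
98: h=10, probe 10,11 => slot 11
774: h=10, probe 10,11,1 => slot 1
137: h=10, probe 10,11,1,6 => slot 6
Table: [-, 774, -, -, -, -, 137, -, 338, -, 748, 98, -]

6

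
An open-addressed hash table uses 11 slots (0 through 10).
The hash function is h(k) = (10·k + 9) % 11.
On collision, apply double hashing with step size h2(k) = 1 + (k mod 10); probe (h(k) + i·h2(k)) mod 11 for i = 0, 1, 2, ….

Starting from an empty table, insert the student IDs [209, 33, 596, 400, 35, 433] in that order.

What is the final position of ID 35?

209 hashes to 9; slot 9 is free -> place at 9.
33 hashes to 9, h2=4; 9 taken -> place at 2.
596 hashes to 7; slot 7 is free -> place at 7.
400 hashes to 5; slot 5 is free -> place at 5.
35 hashes to 7, h2=6; 7,2 taken -> place at 8.
433 hashes to 5, h2=4; 5,9,2 taken -> place at 6.
Table: [—, —, 33, —, —, 400, 433, 596, 35, 209, —]

8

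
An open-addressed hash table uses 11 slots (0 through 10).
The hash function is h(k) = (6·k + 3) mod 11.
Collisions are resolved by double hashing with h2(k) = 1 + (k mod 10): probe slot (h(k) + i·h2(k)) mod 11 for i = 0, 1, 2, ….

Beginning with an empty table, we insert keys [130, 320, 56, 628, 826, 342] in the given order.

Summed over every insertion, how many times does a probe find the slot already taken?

6

130 hashes to 2; slot 2 is free → place at 2.
320 hashes to 9; slot 9 is free → place at 9.
56 hashes to 9, h2=7; 9 taken → place at 5.
628 hashes to 9, h2=9; 9 taken → place at 7.
826 hashes to 9, h2=7; 9,5 taken → place at 1.
342 hashes to 9, h2=3; 9,1 taken → place at 4.
Table: [., 826, 130, ., 342, 56, ., 628, ., 320, .]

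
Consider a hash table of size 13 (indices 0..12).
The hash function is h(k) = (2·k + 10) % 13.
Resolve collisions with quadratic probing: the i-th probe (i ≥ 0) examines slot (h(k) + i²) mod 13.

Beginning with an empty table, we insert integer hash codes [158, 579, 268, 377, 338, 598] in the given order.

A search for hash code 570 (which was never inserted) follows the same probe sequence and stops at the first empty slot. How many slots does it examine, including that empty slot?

2

158: h=1 → slot 1
579: h=11 → slot 11
268: h=0 → slot 0
377: h=10 → slot 10
338: h=10, probe 10,11,1,6 → slot 6
598: h=10, probe 10,11,1,6,0,9 → slot 9
Table: [268, 158, -, -, -, -, 338, -, -, 598, 377, 579, -]
Lookup 570: h=6, probe 6,7 → slot 7 empty, not found.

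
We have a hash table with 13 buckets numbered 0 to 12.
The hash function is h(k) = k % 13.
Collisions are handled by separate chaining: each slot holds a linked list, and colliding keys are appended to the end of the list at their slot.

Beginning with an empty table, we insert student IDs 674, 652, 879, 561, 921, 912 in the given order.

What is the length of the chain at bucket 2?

Insert 674: h=11, bucket 11 empty → new chain.
Insert 652: h=2, bucket 2 empty → new chain.
Insert 879: h=8, bucket 8 empty → new chain.
Insert 561: h=2, bucket 2 nonempty → append to chain.
Insert 921: h=11, bucket 11 nonempty → append to chain.
Insert 912: h=2, bucket 2 nonempty → append to chain.
Final buckets:
0: _
1: _
2: 652 -> 561 -> 912
3: _
4: _
5: _
6: _
7: _
8: 879
9: _
10: _
11: 674 -> 921
12: _

3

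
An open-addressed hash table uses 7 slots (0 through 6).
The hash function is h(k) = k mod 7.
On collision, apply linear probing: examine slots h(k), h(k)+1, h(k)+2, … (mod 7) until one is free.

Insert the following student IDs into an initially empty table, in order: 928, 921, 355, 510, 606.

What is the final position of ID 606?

928: h=4 -> slot 4
921: h=4, probe 4,5 -> slot 5
355: h=5, probe 5,6 -> slot 6
510: h=6, probe 6,0 -> slot 0
606: h=4, probe 4,5,6,0,1 -> slot 1
Table: [510, 606, _, _, 928, 921, 355]

1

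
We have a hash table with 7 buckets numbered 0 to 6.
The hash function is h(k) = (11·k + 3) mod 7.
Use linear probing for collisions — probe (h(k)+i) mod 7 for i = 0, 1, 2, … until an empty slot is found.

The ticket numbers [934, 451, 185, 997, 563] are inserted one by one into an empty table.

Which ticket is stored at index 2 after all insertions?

451

934 hashes to 1; slot 1 is free => place at 1.
451 hashes to 1; 1 taken => place at 2.
185 hashes to 1; 1,2 taken => place at 3.
997 hashes to 1; 1,2,3 taken => place at 4.
563 hashes to 1; 1,2,3,4 taken => place at 5.
Table: [-, 934, 451, 185, 997, 563, -]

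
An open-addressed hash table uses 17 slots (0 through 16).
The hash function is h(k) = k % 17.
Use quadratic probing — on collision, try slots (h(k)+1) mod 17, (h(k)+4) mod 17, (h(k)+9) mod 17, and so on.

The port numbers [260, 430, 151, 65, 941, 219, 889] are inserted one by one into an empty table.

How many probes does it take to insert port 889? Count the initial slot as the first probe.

260 hashes to 5; slot 5 is free → place at 5.
430 hashes to 5; 5 taken → place at 6.
151 hashes to 15; slot 15 is free → place at 15.
65 hashes to 14; slot 14 is free → place at 14.
941 hashes to 6; 6 taken → place at 7.
219 hashes to 15; 15 taken → place at 16.
889 hashes to 5; 5,6 taken → place at 9.
Table: [-, -, -, -, -, 260, 430, 941, -, 889, -, -, -, -, 65, 151, 219]

3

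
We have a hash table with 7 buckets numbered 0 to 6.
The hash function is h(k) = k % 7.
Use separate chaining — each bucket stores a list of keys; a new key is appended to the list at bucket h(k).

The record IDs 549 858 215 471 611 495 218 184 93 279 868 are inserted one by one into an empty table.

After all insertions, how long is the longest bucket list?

4

Insert 549: h=3, bucket 3 empty → new chain.
Insert 858: h=4, bucket 4 empty → new chain.
Insert 215: h=5, bucket 5 empty → new chain.
Insert 471: h=2, bucket 2 empty → new chain.
Insert 611: h=2, bucket 2 nonempty → append to chain.
Insert 495: h=5, bucket 5 nonempty → append to chain.
Insert 218: h=1, bucket 1 empty → new chain.
Insert 184: h=2, bucket 2 nonempty → append to chain.
Insert 93: h=2, bucket 2 nonempty → append to chain.
Insert 279: h=6, bucket 6 empty → new chain.
Insert 868: h=0, bucket 0 empty → new chain.
Final buckets:
0: 868
1: 218
2: 471 -> 611 -> 184 -> 93
3: 549
4: 858
5: 215 -> 495
6: 279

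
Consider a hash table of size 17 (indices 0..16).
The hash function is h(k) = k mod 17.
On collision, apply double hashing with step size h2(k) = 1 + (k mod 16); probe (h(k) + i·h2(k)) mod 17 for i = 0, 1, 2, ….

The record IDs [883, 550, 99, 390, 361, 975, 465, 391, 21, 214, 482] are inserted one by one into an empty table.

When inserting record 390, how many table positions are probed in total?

3

883 hashes to 16; slot 16 is free -> place at 16.
550 hashes to 6; slot 6 is free -> place at 6.
99 hashes to 14; slot 14 is free -> place at 14.
390 hashes to 16, h2=7; 16,6 taken -> place at 13.
361 hashes to 4; slot 4 is free -> place at 4.
975 hashes to 6, h2=16; 6 taken -> place at 5.
465 hashes to 6, h2=2; 6 taken -> place at 8.
391 hashes to 0; slot 0 is free -> place at 0.
21 hashes to 4, h2=6; 4 taken -> place at 10.
214 hashes to 10, h2=7; 10,0 taken -> place at 7.
482 hashes to 6, h2=3; 6 taken -> place at 9.
Table: [391, -, -, -, 361, 975, 550, 214, 465, 482, 21, -, -, 390, 99, -, 883]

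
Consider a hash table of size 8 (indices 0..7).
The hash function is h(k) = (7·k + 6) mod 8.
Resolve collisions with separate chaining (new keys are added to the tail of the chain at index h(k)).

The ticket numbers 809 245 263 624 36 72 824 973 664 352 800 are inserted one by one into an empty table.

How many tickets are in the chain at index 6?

Insert 809: h=5, bucket 5 empty → new chain.
Insert 245: h=1, bucket 1 empty → new chain.
Insert 263: h=7, bucket 7 empty → new chain.
Insert 624: h=6, bucket 6 empty → new chain.
Insert 36: h=2, bucket 2 empty → new chain.
Insert 72: h=6, bucket 6 nonempty → append to chain.
Insert 824: h=6, bucket 6 nonempty → append to chain.
Insert 973: h=1, bucket 1 nonempty → append to chain.
Insert 664: h=6, bucket 6 nonempty → append to chain.
Insert 352: h=6, bucket 6 nonempty → append to chain.
Insert 800: h=6, bucket 6 nonempty → append to chain.
Final buckets:
0: .
1: 245 -> 973
2: 36
3: .
4: .
5: 809
6: 624 -> 72 -> 824 -> 664 -> 352 -> 800
7: 263

6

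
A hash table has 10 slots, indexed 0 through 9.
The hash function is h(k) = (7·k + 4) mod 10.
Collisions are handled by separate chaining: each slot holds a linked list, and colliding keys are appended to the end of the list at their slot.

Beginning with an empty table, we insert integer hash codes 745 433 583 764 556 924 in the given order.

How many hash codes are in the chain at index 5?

2

Insert 745: h=9, bucket 9 empty -> new chain.
Insert 433: h=5, bucket 5 empty -> new chain.
Insert 583: h=5, bucket 5 nonempty -> append to chain.
Insert 764: h=2, bucket 2 empty -> new chain.
Insert 556: h=6, bucket 6 empty -> new chain.
Insert 924: h=2, bucket 2 nonempty -> append to chain.
Final buckets:
0: ∅
1: ∅
2: 764 -> 924
3: ∅
4: ∅
5: 433 -> 583
6: 556
7: ∅
8: ∅
9: 745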